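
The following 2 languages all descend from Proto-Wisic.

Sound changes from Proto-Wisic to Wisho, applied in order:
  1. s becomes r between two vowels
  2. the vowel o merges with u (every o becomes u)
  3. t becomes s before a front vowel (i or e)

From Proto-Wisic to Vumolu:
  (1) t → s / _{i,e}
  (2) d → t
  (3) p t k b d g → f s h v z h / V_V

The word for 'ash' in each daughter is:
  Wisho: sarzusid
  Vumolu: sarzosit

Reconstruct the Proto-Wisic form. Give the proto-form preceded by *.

Position 5: Wisho has u, Vumolu has o. Vumolu preserves o here (none of its changes turn any other segment into o), so the proto-segment is *o.
Position 6: Wisho has s, Vumolu has s. Taking the neighbouring segments as reconstructed: Wisho s can only go back to *t; Vumolu s could go back to *t or *d or *s — the one source consistent with every daughter is *t.
Continuing position by position gives *sarzotid; check it forward:
Wisho: *sarzotid
  sarzotid (rule 1 does not apply)
  sarzotid → sarzutid   [vowel merger]
  sarzutid → sarzusid   [palatalisation]
  giving Wisho sarzusid.
Vumolu: start from *sarzotid.
  rule 1 (palatalisation): sarzotid → sarzosid
  rule 2 (unconditioned shift): sarzosid → sarzosit
  rule 3: no change — sarzosit
  ⇒ Vumolu sarzosit
No other proto-form is consistent with every reflex, so the reconstruction is *sarzotid.

*sarzotid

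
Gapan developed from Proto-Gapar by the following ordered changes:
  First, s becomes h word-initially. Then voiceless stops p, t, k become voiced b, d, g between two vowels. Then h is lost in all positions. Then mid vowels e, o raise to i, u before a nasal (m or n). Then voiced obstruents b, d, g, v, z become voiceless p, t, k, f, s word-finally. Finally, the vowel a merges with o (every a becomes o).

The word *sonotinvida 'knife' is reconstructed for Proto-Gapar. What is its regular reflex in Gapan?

Gapan: *sonotinvida > honotinvida > honodinvida > onodinvida > unodinvida > unodinvido  (by debuccalisation, intervocalic voicing, h-loss, pre-nasal raising, vowel merger)

unodinvido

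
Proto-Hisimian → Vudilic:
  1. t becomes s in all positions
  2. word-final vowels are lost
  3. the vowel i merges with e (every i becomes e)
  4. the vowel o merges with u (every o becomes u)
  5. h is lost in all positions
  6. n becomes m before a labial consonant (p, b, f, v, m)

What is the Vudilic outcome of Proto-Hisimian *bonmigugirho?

Vudilic: *bonmigugirho
  bonmigugirho (rule 1 does not apply)
  bonmigugirho → bonmigugirh   [apocope]
  bonmigugirh → bonmegugerh   [vowel merger]
  bonmegugerh → bunmegugerh   [vowel merger]
  bunmegugerh → bunmeguger   [h-loss]
  bunmeguger → bummeguger   [nasal place assimilation]
  giving Vudilic bummeguger.

bummeguger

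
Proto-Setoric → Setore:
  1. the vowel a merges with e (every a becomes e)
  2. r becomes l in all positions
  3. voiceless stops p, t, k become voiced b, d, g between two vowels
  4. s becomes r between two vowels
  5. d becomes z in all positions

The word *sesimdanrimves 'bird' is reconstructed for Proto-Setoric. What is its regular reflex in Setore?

Setore: start from *sesimdanrimves.
  rule 1 (vowel merger): sesimdanrimves → sesimdenrimves
  rule 2 (unconditioned shift): sesimdenrimves → sesimdenlimves
  rule 3: no change — sesimdenlimves
  rule 4 (rhotacism): sesimdenlimves → serimdenlimves
  rule 5 (unconditioned shift): serimdenlimves → serimzenlimves
  ⇒ Setore serimzenlimves

serimzenlimves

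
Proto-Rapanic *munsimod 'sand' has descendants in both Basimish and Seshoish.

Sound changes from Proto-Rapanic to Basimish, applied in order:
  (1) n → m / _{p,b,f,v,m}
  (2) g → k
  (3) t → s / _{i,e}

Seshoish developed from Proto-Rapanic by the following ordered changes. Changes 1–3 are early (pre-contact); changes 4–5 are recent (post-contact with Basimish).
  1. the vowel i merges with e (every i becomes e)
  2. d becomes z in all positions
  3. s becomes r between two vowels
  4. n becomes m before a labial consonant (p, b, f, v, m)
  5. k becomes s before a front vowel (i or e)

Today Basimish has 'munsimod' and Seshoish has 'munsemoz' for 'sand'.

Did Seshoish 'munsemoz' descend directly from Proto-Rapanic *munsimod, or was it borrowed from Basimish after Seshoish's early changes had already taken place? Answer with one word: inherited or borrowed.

If inherited, *munsimod would pass through all of Seshoish's changes:
Seshoish: *munsimod > munsemod > munsemoz  (by vowel merger, unconditioned shift)
If borrowed from Basimish 'munsimod' after the early changes, it would undergo only the recent ones:
  rule 4 (nasal place assimilation): no change (munsimod)
  rule 5 (palatalisation): no change (munsimod)
  ⇒ as a loan: munsimod
Seshoish 'munsemoz' matches the inherited outcome exactly, so it is an inherited cognate, not a loan.

inherited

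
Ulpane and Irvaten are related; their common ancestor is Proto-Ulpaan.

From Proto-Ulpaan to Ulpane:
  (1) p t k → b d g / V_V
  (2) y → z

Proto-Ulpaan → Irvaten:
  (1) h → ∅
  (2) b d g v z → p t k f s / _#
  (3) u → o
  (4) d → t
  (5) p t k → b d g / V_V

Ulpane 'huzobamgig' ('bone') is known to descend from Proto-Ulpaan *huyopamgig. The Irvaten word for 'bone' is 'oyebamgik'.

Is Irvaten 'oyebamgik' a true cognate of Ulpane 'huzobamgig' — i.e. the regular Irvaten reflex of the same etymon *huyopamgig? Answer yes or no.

no

Derive the expected Irvaten reflex of *huyopamgig:
Irvaten: *huyopamgig > uyopamgig > uyopamgik > oyopamgik > oyobamgik  (by h-loss, final devoicing, vowel merger, intervocalic voicing)
The regular Irvaten reflex would be 'oyobamgik', but the attested form is 'oyebamgik'. The correspondence is irregular, so they are not cognates (the Irvaten form has a different source).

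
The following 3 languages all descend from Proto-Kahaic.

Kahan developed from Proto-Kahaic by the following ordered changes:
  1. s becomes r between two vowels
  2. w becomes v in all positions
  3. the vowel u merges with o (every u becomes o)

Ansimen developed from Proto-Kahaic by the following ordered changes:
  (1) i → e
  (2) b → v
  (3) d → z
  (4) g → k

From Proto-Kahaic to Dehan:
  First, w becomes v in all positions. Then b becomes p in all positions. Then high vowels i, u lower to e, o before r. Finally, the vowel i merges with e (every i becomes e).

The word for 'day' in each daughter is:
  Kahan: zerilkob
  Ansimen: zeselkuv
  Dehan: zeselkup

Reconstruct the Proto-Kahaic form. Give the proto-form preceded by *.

Position 4: Kahan has i, Ansimen has e, Dehan has e. Kahan preserves i here (none of its changes turn any other segment into i), so the proto-segment is *i.
Position 7: Kahan has o, Ansimen has u, Dehan has u. Ansimen preserves u here (none of its changes turn any other segment into u), so the proto-segment is *u.
Position 3: Kahan has r, Ansimen has s, Dehan has s. Ansimen preserves s here (none of its changes turn any other segment into s), so the proto-segment is *s.
This points to *zesilkub. Verify forward in each daughter:
Kahan: *zesilkub
  zesilkub → zerilkub   [rhotacism]
  zerilkub (rule 2 does not apply)
  zerilkub → zerilkob   [vowel merger]
  giving Kahan zerilkob.
Ansimen: *zesilkub
  zesilkub → zeselkub   [vowel merger]
  zeselkub → zeselkuv   [unconditioned shift]
  zeselkuv (rule 3 does not apply)
  zeselkuv (rule 4 does not apply)
  giving Ansimen zeselkuv.
Dehan: *zesilkub
  zesilkub (rule 1 does not apply)
  zesilkub → zesilkup   [unconditioned shift]
  zesilkup (rule 3 does not apply)
  zesilkup → zeselkup   [vowel merger]
  giving Dehan zeselkup.
No other proto-form is consistent with every reflex, so the reconstruction is *zesilkub.

*zesilkub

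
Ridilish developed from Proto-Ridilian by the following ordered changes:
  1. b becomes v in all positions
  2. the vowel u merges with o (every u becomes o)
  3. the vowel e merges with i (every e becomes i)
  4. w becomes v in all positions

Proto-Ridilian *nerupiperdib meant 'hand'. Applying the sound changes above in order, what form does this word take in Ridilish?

Ridilish: *nerupiperdib > nerupiperdiv > neropiperdiv > niropipirdiv  (by unconditioned shift, vowel merger, vowel merger)

niropipirdiv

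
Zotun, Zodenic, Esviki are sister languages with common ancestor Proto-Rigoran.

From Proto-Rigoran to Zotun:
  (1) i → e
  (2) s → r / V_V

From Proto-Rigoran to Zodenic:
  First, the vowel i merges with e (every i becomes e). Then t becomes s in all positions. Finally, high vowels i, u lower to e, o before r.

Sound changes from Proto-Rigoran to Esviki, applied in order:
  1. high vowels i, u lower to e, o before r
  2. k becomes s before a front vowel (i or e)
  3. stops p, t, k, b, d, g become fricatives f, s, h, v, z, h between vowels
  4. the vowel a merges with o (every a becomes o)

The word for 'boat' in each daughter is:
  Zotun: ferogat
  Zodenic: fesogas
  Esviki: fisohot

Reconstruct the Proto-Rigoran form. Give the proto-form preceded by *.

*fisogat

Position 3: Zotun has r, Zodenic has s, Esviki has s. Taking the neighbouring segments as reconstructed: Zotun r could go back to *s or *r; Zodenic s could go back to *t or *s; Esviki s could go back to *t or *s — the one source consistent with every daughter is *s.
Position 2: Zotun has e, Zodenic has e, Esviki has i. Esviki preserves i here (none of its changes turn any other segment into i), so the proto-segment is *i.
Position 5: Zotun has g, Zodenic has g, Esviki has h. Zotun preserves g here (none of its changes turn any other segment into g), so the proto-segment is *g.
Continuing position by position gives *fisogat; check it forward:
Zotun: start from *fisogat.
  rule 1 (vowel merger): fisogat → fesogat
  rule 2 (rhotacism): fesogat → ferogat
  ⇒ Zotun ferogat
Zodenic: *fisogat
  fisogat → fesogat   [vowel merger]
  fesogat → fesogas   [unconditioned shift]
  fesogas (rule 3 does not apply)
  giving Zodenic fesogas.
Esviki: *fisogat
  fisogat (rule 1 does not apply)
  fisogat (rule 2 does not apply)
  fisogat → fisohat   [intervocalic lenition]
  fisohat → fisohot   [vowel merger]
  giving Esviki fisohot.
*fisogat is the unique common source.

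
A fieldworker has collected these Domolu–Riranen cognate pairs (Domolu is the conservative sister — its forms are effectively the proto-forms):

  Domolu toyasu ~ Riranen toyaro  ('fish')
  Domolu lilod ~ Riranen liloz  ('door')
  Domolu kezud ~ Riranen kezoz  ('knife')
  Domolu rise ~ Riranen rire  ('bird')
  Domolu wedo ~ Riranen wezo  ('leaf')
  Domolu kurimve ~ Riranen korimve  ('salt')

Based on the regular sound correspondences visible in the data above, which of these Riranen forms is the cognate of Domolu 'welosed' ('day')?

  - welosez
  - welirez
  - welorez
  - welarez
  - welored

rise ~ rire — Domolu s corresponds to Riranen r between vowels (before a front vowel).
lilod ~ liloz, kezud ~ kezoz — Domolu d corresponds to Riranen z word-finally.
Applying these to Domolu 'welosed':
  welosed → welored   (s→r between vowels (before a front vowel))
  welored → welorez   (d→z word-finally)
So the Riranen cognate is 'welorez'.

welorez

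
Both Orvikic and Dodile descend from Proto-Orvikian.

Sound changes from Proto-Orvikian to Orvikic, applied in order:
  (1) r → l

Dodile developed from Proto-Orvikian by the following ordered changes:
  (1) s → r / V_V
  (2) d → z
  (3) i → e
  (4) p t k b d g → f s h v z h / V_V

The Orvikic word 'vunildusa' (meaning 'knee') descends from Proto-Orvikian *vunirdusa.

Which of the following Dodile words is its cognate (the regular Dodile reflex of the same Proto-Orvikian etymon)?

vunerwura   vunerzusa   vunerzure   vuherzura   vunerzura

vunerzura

Dodile: start from *vunirdusa.
  rule 1 (rhotacism): vunirdusa → vunirdura
  rule 2 (unconditioned shift): vunirdura → vunirzura
  rule 3 (vowel merger): vunirzura → vunerzura
  rule 4: no change — vunerzura
  ⇒ Dodile vunerzura
The other candidates each miss or misapply at least one Dodile change.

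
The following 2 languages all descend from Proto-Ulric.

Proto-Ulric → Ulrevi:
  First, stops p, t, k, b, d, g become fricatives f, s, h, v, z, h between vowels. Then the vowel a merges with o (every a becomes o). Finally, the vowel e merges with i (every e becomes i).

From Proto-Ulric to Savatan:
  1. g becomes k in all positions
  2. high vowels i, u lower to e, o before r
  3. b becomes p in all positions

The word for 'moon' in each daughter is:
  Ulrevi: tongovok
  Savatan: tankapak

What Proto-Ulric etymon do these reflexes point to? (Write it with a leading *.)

*tangabak

Position 7: Ulrevi has o, Savatan has a. Savatan preserves a here (none of its changes turn any other segment into a), so the proto-segment is *a.
Position 2: Ulrevi has o, Savatan has a. Savatan preserves a here (none of its changes turn any other segment into a), so the proto-segment is *a.
Verify the candidate proto-form against each daughter:
Ulrevi: *tangabak
  tangabak → tangavak   [intervocalic lenition]
  tangavak → tongovok   [vowel merger]
  tongovok (rule 3 does not apply)
  giving Ulrevi tongovok.
Savatan: *tangabak
  tangabak → tankabak   [unconditioned shift]
  tankabak (rule 2 does not apply)
  tankabak → tankapak   [unconditioned shift]
  giving Savatan tankapak.
No other proto-form is consistent with every reflex, so the reconstruction is *tangabak.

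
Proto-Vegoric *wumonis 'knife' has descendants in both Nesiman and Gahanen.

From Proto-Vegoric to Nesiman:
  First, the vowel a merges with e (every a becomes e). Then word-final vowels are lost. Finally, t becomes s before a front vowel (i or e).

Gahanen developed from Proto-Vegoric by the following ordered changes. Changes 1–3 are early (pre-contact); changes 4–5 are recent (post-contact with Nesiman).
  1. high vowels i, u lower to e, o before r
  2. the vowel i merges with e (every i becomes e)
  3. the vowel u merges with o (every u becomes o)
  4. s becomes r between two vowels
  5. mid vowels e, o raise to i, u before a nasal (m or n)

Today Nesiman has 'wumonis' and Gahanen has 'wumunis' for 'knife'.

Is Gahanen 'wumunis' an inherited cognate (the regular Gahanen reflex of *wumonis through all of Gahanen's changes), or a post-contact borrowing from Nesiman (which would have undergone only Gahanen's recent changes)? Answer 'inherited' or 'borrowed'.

If inherited, *wumonis would pass through all of Gahanen's changes:
Gahanen: *wumonis > wumones > womones > wumunes  (by vowel merger, vowel merger, pre-nasal raising)
If borrowed from Nesiman 'wumonis' after the early changes, it would undergo only the recent ones:
  rule 4 (rhotacism): no change (wumonis)
  rule 5 (pre-nasal raising): wumonis → wumunis
  ⇒ as a loan: wumunis
Gahanen 'wumunis' matches the loan outcome 'wumunis', not the inherited 'wumunes' — it skipped the early Gahanen changes, so it was borrowed from Nesiman.

borrowed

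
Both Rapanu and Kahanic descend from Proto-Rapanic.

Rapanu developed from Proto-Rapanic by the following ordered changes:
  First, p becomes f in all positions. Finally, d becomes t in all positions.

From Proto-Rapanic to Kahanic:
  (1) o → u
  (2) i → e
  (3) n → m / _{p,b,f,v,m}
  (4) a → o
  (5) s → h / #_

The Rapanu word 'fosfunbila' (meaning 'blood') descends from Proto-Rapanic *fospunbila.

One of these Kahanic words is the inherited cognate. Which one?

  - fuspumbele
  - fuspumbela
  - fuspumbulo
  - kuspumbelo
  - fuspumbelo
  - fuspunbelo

Kahanic: *fospunbila
  fospunbila → fuspunbila   [vowel merger]
  fuspunbila → fuspunbela   [vowel merger]
  fuspunbela → fuspumbela   [nasal place assimilation]
  fuspumbela → fuspumbelo   [vowel merger]
  fuspumbelo (rule 5 does not apply)
  giving Kahanic fuspumbelo.
Among the options, 'fuspumbelo' alone shows every Kahanic change applied in order.

fuspumbelo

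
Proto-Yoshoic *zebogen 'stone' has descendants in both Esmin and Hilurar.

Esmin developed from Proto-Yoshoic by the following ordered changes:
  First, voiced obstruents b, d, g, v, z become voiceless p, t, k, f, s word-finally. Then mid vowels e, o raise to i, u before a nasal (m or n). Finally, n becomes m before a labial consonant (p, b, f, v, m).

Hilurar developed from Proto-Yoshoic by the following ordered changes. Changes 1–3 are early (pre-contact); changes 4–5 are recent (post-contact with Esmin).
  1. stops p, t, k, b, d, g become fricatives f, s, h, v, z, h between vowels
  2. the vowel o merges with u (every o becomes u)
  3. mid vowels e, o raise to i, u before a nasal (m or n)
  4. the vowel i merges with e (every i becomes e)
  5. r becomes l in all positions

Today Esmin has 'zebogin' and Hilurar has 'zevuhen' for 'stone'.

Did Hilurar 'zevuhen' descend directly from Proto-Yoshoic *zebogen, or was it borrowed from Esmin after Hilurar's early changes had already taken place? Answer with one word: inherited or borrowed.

inherited

If inherited, *zebogen would pass through all of Hilurar's changes:
Hilurar: start from *zebogen.
  rule 1 (intervocalic lenition): zebogen → zevohen
  rule 2 (vowel merger): zevohen → zevuhen
  rule 3 (pre-nasal raising): zevuhen → zevuhin
  rule 4 (vowel merger): zevuhin → zevuhen
  rule 5: no change — zevuhen
  ⇒ Hilurar zevuhen
If borrowed from Esmin 'zebogin' after the early changes, it would undergo only the recent ones:
  rule 4 (vowel merger): zebogin → zebogen
  rule 5 (unconditioned shift): no change (zebogen)
  ⇒ as a loan: zebogen
Hilurar 'zevuhen' matches the inherited outcome exactly, so it is an inherited cognate, not a loan.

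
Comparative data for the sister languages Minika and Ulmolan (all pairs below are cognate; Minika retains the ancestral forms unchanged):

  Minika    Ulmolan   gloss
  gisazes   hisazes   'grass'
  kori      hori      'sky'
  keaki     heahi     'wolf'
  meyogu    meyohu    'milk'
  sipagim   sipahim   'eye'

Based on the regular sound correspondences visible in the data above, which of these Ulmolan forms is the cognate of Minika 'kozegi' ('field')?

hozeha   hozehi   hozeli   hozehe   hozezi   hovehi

hozehi

kori ~ hori — Minika k corresponds to Ulmolan h word-initially before a back vowel.
sipagim ~ sipahim — Minika g corresponds to Ulmolan h between vowels (before a front vowel).
Applying these to Minika 'kozegi':
  kozegi → hozegi   (k→h word-initially before a back vowel)
  hozegi → hozehi   (g→h between vowels (before a front vowel))
So the Ulmolan cognate is 'hozehi'.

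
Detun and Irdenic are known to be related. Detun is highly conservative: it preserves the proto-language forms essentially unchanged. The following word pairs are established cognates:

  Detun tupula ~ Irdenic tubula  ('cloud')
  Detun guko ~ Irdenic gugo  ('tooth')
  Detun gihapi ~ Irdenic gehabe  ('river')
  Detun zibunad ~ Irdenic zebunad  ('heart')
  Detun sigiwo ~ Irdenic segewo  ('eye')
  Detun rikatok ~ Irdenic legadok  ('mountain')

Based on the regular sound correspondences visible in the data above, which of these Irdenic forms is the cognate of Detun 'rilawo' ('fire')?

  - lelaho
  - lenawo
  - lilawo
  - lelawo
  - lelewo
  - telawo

lelawo

rikatok ~ legadok — Detun r corresponds to Irdenic l word-initially before a front vowel.
gihapi ~ gehabe, sigiwo ~ segewo — Detun i corresponds to Irdenic e after a consonant, before a consonant other than r, m, n, p, b, f, v.
Applying these to Detun 'rilawo':
  rilawo → lilawo   (r→l word-initially before a front vowel)
  lilawo → lelawo   (i→e after a consonant, before a consonant other than r, m, n, p, b, f, v)
So the Irdenic cognate is 'lelawo'.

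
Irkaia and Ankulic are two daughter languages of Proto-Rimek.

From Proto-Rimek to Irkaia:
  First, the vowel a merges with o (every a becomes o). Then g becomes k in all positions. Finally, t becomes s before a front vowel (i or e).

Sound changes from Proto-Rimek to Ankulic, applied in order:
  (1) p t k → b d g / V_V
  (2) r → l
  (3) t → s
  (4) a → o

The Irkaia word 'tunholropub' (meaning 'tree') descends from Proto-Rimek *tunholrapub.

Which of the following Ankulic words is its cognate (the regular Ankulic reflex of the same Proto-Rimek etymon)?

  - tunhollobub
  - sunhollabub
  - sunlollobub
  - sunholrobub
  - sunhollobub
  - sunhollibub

Ankulic: *tunholrapub > tunholrabub > tunhollabub > sunhollabub > sunhollobub  (by intervocalic voicing, unconditioned shift, unconditioned shift, vowel merger)
Among the options, 'sunhollobub' alone shows every Ankulic change applied in order.

sunhollobub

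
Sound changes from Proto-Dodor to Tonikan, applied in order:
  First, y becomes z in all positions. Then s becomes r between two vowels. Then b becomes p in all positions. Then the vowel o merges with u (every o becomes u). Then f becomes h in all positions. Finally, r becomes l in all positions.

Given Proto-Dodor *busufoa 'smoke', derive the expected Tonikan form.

puluhua

Tonikan: *busufoa
  busufoa (rule 1 does not apply)
  busufoa → burufoa   [rhotacism]
  burufoa → purufoa   [unconditioned shift]
  purufoa → purufua   [vowel merger]
  purufua → puruhua   [unconditioned shift]
  puruhua → puluhua   [unconditioned shift]
  giving Tonikan puluhua.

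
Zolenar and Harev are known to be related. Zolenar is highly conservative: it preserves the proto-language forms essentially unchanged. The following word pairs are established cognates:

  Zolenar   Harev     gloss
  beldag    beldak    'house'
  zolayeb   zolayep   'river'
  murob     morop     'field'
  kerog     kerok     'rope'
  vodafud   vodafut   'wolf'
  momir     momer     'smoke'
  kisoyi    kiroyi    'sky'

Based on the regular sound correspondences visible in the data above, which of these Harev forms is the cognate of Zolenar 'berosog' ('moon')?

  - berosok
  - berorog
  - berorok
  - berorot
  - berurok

berorok

kisoyi ~ kiroyi — Zolenar s corresponds to Harev r between vowels (before a back vowel).
beldag ~ beldak, kerog ~ kerok — Zolenar g corresponds to Harev k word-finally.
Applying these to Zolenar 'berosog':
  berosog → berorog   (s→r between vowels (before a back vowel))
  berorog → berorok   (g→k word-finally)
So the Harev cognate is 'berorok'.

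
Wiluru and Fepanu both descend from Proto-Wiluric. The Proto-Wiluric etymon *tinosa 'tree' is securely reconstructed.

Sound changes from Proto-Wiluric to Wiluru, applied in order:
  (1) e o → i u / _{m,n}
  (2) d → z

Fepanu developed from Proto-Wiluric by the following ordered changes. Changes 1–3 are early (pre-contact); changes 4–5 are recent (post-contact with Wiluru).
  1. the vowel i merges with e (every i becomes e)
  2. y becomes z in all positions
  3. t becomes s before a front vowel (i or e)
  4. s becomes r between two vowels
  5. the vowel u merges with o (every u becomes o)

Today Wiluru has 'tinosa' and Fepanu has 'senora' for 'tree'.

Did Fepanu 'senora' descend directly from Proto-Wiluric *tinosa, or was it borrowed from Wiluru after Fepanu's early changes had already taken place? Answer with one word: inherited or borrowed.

inherited

If inherited, *tinosa would pass through all of Fepanu's changes:
Fepanu: *tinosa > tenosa > senosa > senora  (by vowel merger, palatalisation, rhotacism)
If borrowed from Wiluru 'tinosa' after the early changes, it would undergo only the recent ones:
  rule 4 (rhotacism): tinosa → tinora
  rule 5 (vowel merger): no change (tinora)
  ⇒ as a loan: tinora
Fepanu 'senora' matches the inherited outcome exactly, so it is an inherited cognate, not a loan.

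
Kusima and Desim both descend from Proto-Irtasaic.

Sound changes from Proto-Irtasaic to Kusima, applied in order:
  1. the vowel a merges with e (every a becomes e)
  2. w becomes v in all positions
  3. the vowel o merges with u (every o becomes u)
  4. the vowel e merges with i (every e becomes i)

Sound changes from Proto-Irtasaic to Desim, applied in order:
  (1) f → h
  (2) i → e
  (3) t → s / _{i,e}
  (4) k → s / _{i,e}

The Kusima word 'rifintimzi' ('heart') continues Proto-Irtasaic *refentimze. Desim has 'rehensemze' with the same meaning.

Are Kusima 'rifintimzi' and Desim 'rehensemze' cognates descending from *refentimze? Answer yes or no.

yes

Derive the expected Desim reflex of *refentimze:
Desim: start from *refentimze.
  rule 1 (unconditioned shift): refentimze → rehentimze
  rule 2 (vowel merger): rehentimze → rehentemze
  rule 3 (palatalisation): rehentemze → rehensemze
  rule 4: no change — rehensemze
  ⇒ Desim rehensemze
Desim 'rehensemze' matches the regular reflex exactly, so the pair is cognate.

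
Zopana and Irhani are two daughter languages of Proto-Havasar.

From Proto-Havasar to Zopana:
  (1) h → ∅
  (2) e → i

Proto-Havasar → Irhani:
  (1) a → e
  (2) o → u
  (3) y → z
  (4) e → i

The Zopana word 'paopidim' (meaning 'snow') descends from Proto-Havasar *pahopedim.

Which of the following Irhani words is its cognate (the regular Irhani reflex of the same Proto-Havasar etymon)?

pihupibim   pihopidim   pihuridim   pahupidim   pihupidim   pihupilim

Irhani: start from *pahopedim.
  rule 1 (vowel merger): pahopedim → pehopedim
  rule 2 (vowel merger): pehopedim → pehupedim
  rule 3: no change — pehupedim
  rule 4 (vowel merger): pehupedim → pihupidim
  ⇒ Irhani pihupidim
Among the options, 'pihupidim' alone shows every Irhani change applied in order.

pihupidim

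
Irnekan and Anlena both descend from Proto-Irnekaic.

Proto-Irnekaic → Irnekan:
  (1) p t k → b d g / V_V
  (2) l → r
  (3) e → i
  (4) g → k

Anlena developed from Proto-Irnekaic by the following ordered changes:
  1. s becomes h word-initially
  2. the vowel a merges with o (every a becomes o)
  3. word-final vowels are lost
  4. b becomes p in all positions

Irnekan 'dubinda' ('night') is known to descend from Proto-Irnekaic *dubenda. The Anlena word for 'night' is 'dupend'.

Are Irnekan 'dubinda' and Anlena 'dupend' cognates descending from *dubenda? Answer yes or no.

Derive the expected Anlena reflex of *dubenda:
Anlena: *dubenda
  dubenda (rule 1 does not apply)
  dubenda → dubendo   [vowel merger]
  dubendo → dubend   [apocope]
  dubend → dupend   [unconditioned shift]
  giving Anlena dupend.
Anlena 'dupend' matches the regular reflex exactly, so the pair is cognate.

yes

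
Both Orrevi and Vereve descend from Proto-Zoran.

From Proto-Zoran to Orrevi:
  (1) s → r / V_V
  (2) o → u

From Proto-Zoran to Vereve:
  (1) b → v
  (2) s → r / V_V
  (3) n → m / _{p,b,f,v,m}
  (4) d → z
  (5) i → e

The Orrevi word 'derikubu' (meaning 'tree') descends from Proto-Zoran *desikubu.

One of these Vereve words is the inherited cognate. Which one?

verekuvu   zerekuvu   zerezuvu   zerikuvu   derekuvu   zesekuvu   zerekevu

Vereve: *desikubu
  desikubu → desikuvu   [unconditioned shift]
  desikuvu → derikuvu   [rhotacism]
  derikuvu (rule 3 does not apply)
  derikuvu → zerikuvu   [unconditioned shift]
  zerikuvu → zerekuvu   [vowel merger]
  giving Vereve zerekuvu.
Only 'zerekuvu' matches the regular Vereve development of *desikubu.

zerekuvu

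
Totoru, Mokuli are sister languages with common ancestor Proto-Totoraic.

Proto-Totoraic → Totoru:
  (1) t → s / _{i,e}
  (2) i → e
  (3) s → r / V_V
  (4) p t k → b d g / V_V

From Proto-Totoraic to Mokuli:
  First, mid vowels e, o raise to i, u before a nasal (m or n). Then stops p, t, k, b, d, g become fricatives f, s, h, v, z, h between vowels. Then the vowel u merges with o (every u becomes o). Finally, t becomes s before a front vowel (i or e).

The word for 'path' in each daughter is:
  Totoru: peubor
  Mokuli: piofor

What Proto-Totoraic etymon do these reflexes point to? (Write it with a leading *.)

*piupor

Position 4: Totoru has b, Mokuli has f. Taking the neighbouring segments as reconstructed: Totoru b could go back to *p or *b; Mokuli f could go back to *p or *f — the one source consistent with every daughter is *p.
Position 3: Totoru has u, Mokuli has o. Totoru preserves u here (none of its changes turn any other segment into u), so the proto-segment is *u.
Verify the candidate proto-form against each daughter:
Totoru: *piupor > peupor > peubor  (by vowel merger, intervocalic voicing)
Mokuli: *piupor
  piupor (rule 1 does not apply)
  piupor → piufor   [intervocalic lenition]
  piufor → piofor   [vowel merger]
  piofor (rule 4 does not apply)
  giving Mokuli piofor.
*piupor is the unique common source.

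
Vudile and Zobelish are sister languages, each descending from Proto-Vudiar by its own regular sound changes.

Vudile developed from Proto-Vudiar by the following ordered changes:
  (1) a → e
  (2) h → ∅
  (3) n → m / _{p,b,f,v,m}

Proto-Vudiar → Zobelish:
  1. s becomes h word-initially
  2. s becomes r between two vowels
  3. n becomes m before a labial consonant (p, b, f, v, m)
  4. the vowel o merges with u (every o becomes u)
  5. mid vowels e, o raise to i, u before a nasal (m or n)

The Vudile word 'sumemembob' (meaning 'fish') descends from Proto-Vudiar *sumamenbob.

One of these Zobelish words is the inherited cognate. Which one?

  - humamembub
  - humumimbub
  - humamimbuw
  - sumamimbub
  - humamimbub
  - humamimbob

humamimbub

Zobelish: *sumamenbob > humamenbob > humamembob > humamembub > humamimbub  (by debuccalisation, nasal place assimilation, vowel merger, pre-nasal raising)
Among the options, 'humamimbub' alone shows every Zobelish change applied in order.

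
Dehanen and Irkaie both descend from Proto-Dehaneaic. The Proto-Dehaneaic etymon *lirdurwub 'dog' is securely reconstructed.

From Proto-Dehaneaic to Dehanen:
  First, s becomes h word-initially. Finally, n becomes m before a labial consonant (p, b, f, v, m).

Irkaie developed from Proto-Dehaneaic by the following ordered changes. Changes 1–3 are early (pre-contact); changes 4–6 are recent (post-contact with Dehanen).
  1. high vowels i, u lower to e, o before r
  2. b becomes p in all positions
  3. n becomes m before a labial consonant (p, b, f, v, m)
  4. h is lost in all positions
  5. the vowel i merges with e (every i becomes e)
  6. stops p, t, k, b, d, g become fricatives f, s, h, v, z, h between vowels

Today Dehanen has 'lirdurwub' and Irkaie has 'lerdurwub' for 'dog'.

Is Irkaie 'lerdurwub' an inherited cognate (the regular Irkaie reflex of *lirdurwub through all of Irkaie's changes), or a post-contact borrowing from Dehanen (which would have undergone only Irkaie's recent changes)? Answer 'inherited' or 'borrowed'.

If inherited, *lirdurwub would pass through all of Irkaie's changes:
Irkaie: *lirdurwub > lerdorwub > lerdorwup  (by pre-rhotic lowering, unconditioned shift)
If borrowed from Dehanen 'lirdurwub' after the early changes, it would undergo only the recent ones:
  rule 4 (h-loss): no change (lirdurwub)
  rule 5 (vowel merger): lirdurwub → lerdurwub
  rule 6 (intervocalic lenition): no change (lerdurwub)
  ⇒ as a loan: lerdurwub
Irkaie 'lerdurwub' matches the loan outcome 'lerdurwub', not the inherited 'lerdorwup' — it skipped the early Irkaie changes, so it was borrowed from Dehanen.

borrowed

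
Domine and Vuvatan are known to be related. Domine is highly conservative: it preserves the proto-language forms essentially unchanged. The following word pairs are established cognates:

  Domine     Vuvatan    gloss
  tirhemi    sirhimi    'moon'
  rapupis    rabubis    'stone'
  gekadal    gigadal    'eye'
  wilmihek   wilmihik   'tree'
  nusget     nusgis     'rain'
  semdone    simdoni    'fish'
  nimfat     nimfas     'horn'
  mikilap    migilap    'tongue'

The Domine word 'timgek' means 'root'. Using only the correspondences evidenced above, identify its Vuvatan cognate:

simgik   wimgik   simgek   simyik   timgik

simgik

tirhemi ~ sirhimi — Domine t corresponds to Vuvatan s word-initially before a front vowel.
gekadal ~ gigadal, wilmihek ~ wilmihik — Domine e corresponds to Vuvatan i after a consonant, before a consonant other than r, m, n, p, b, f, v.
Applying these to Domine 'timgek':
  timgek → simgek   (t→s word-initially before a front vowel)
  simgek → simgik   (e→i after a consonant, before a consonant other than r, m, n, p, b, f, v)
So the Vuvatan cognate is 'simgik'.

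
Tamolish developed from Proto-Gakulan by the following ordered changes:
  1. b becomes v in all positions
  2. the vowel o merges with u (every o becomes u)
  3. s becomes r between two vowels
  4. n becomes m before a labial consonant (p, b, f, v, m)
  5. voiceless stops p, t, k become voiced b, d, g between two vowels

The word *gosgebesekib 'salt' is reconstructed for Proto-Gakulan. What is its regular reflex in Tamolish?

gusgeveregiv

Tamolish: start from *gosgebesekib.
  rule 1 (unconditioned shift): gosgebesekib → gosgevesekiv
  rule 2 (vowel merger): gosgevesekiv → gusgevesekiv
  rule 3 (rhotacism): gusgevesekiv → gusgeverekiv
  rule 4: no change — gusgeverekiv
  rule 5 (intervocalic voicing): gusgeverekiv → gusgeveregiv
  ⇒ Tamolish gusgeveregiv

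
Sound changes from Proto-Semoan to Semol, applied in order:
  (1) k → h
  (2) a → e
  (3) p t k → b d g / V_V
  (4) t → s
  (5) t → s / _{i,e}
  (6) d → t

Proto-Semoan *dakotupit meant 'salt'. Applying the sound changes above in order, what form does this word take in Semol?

Semol: start from *dakotupit.
  rule 1 (unconditioned shift): dakotupit → dahotupit
  rule 2 (vowel merger): dahotupit → dehotupit
  rule 3 (intervocalic voicing): dehotupit → dehodubit
  rule 4 (unconditioned shift): dehodubit → dehodubis
  rule 5: no change — dehodubis
  rule 6 (unconditioned shift): dehodubis → tehotubis
  ⇒ Semol tehotubis

tehotubis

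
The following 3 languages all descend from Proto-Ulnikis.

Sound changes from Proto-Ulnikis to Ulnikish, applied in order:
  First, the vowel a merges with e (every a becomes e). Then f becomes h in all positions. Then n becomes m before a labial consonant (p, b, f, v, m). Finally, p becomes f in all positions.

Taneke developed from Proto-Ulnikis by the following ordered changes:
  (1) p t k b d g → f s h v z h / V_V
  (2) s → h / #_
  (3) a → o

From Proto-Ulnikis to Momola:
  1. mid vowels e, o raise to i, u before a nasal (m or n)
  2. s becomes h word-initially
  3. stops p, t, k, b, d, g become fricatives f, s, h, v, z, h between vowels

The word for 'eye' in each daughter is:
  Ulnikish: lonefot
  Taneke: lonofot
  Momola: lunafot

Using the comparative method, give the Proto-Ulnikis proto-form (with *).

*lonapot

Position 2: Ulnikish has o, Taneke has o, Momola has u. Ulnikish preserves o here (none of its changes turn any other segment into o), so the proto-segment is *o.
Position 5: Ulnikish has f, Taneke has f, Momola has f. In Ulnikish, f can only continue *p, so the proto-segment is *p.
This points to *lonapot. Verify forward in each daughter:
Ulnikish: *lonapot
  lonapot → lonepot   [vowel merger]
  lonepot (rule 2 does not apply)
  lonepot (rule 3 does not apply)
  lonepot → lonefot   [unconditioned shift]
  giving Ulnikish lonefot.
Taneke: start from *lonapot.
  rule 1 (intervocalic lenition): lonapot → lonafot
  rule 2: no change — lonafot
  rule 3 (vowel merger): lonafot → lonofot
  ⇒ Taneke lonofot
Momola: *lonapot > lunapot > lunafot  (by pre-nasal raising, intervocalic lenition)
No other proto-form is consistent with every reflex, so the reconstruction is *lonapot.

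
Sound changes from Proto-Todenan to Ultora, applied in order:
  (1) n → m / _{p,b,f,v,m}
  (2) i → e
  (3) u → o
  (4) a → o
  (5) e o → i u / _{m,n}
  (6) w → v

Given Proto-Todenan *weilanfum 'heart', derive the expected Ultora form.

veelumfum

Ultora: start from *weilanfum.
  rule 1 (nasal place assimilation): weilanfum → weilamfum
  rule 2 (vowel merger): weilamfum → weelamfum
  rule 3 (vowel merger): weelamfum → weelamfom
  rule 4 (vowel merger): weelamfom → weelomfom
  rule 5 (pre-nasal raising): weelomfom → weelumfum
  rule 6 (unconditioned shift): weelumfum → veelumfum
  ⇒ Ultora veelumfum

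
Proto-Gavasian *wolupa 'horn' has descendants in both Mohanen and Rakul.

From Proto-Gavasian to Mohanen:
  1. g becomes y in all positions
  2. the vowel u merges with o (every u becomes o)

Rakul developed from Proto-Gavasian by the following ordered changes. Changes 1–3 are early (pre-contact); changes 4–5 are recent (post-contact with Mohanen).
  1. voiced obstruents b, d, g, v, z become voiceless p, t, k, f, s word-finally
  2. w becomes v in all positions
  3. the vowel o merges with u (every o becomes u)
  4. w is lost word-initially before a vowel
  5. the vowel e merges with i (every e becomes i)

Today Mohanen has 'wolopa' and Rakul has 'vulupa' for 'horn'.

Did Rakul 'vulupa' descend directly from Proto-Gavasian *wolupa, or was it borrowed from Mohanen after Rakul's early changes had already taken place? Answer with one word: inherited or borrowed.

inherited

If inherited, *wolupa would pass through all of Rakul's changes:
Rakul: start from *wolupa.
  rule 1: no change — wolupa
  rule 2 (unconditioned shift): wolupa → volupa
  rule 3 (vowel merger): volupa → vulupa
  rule 4: no change — vulupa
  rule 5: no change — vulupa
  ⇒ Rakul vulupa
If borrowed from Mohanen 'wolopa' after the early changes, it would undergo only the recent ones:
  rule 4 (glide loss): wolopa → olopa
  rule 5 (vowel merger): no change (olopa)
  ⇒ as a loan: olopa
Rakul 'vulupa' matches the inherited outcome exactly, so it is an inherited cognate, not a loan.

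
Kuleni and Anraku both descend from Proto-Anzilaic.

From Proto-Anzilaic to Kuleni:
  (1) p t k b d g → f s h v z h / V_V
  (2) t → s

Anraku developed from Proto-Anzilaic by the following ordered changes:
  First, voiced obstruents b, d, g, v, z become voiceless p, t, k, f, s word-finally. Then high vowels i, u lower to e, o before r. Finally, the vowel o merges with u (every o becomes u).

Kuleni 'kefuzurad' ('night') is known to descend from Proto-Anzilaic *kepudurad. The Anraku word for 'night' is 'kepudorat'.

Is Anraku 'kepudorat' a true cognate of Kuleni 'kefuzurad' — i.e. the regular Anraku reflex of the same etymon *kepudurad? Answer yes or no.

Derive the expected Anraku reflex of *kepudurad:
Anraku: start from *kepudurad.
  rule 1 (final devoicing): kepudurad → kepudurat
  rule 2 (pre-rhotic lowering): kepudurat → kepudorat
  rule 3 (vowel merger): kepudorat → kepudurat
  ⇒ Anraku kepudurat
The regular Anraku reflex would be 'kepudurat', but the attested form is 'kepudorat'. The correspondence is irregular, so they are not cognates (the Anraku form has a different source).

no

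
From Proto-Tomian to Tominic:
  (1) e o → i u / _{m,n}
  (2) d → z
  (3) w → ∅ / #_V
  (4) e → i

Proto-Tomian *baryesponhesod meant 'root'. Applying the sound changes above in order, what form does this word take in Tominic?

Tominic: start from *baryesponhesod.
  rule 1 (pre-nasal raising): baryesponhesod → baryespunhesod
  rule 2 (unconditioned shift): baryespunhesod → baryespunhesoz
  rule 3: no change — baryespunhesoz
  rule 4 (vowel merger): baryespunhesoz → baryispunhisoz
  ⇒ Tominic baryispunhisoz

baryispunhisoz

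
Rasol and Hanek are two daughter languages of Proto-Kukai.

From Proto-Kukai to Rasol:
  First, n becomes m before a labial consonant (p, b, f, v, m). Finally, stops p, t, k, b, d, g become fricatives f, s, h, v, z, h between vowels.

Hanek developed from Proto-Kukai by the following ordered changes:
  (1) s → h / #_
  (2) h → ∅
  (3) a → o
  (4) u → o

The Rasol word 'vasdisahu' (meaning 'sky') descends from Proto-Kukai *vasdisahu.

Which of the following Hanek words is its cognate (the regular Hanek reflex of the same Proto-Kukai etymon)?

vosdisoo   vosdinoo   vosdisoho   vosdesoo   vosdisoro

vosdisoo

Hanek: start from *vasdisahu.
  rule 1: no change — vasdisahu
  rule 2 (h-loss): vasdisahu → vasdisau
  rule 3 (vowel merger): vasdisau → vosdisou
  rule 4 (vowel merger): vosdisou → vosdisoo
  ⇒ Hanek vosdisoo
The other candidates each miss or misapply at least one Hanek change.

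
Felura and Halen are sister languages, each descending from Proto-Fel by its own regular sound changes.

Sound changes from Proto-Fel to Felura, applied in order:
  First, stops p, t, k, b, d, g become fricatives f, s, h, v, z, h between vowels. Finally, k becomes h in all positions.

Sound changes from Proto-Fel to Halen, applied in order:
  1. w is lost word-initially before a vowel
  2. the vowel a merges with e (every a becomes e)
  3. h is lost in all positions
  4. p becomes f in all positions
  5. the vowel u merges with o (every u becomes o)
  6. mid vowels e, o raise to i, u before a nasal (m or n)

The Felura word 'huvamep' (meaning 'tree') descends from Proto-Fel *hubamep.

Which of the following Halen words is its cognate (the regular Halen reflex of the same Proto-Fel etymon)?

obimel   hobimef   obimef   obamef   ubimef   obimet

obimef

Halen: *hubamep
  hubamep (rule 1 does not apply)
  hubamep → hubemep   [vowel merger]
  hubemep → ubemep   [h-loss]
  ubemep → ubemef   [unconditioned shift]
  ubemef → obemef   [vowel merger]
  obemef → obimef   [pre-nasal raising]
  giving Halen obimef.
Only 'obimef' matches the regular Halen development of *hubamep.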